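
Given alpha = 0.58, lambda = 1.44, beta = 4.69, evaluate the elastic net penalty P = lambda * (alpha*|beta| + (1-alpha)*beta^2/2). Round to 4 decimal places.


L1 component = 0.58 * |4.69| = 2.7202.
L2 component = 0.42 * 4.69^2 / 2 = 4.6192.
Penalty = 1.44 * (2.7202 + 4.6192) = 1.44 * 7.3394 = 10.5687.

10.5687


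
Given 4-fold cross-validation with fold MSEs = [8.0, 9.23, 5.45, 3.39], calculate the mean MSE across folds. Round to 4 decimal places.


Add all fold MSEs: 26.0700.
Divide by k = 4: 26.0700/4 = 6.5175.

6.5175


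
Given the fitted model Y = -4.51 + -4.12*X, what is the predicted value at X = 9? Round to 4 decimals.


Predicted value:
Y = -4.51 + (-4.12)(9) = -4.51 + -37.0800 = -41.5900.

-41.5900


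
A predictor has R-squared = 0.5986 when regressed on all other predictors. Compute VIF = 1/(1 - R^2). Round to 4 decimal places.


Denominator: 1 - 0.5986 = 0.4014.
VIF = 1 / 0.4014 = 2.4913.

2.4913


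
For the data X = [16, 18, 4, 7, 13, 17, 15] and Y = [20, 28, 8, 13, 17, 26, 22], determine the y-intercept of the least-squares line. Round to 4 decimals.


The slope is b1 = 1.2709.
Sample means are xbar = 12.8571 and ybar = 19.1429.
Intercept: b0 = 19.1429 - (1.2709)(12.8571) = 2.8027.

2.8027


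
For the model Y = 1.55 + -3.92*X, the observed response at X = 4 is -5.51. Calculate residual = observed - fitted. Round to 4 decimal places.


Fitted value at X = 4 is yhat = 1.55 + -3.92*4 = -14.1300.
Residual = -5.51 - -14.1300 = 8.6200.

8.6200


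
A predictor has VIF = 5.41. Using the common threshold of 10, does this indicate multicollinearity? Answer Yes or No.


The threshold is 10.
VIF = 5.41 is < 10.
Multicollinearity indication: No.

No


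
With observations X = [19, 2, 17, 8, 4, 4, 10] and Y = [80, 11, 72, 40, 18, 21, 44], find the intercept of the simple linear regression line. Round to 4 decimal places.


The slope is b1 = 4.0291.
Sample means are xbar = 9.1429 and ybar = 40.8571.
Intercept: b0 = 40.8571 - (4.0291)(9.1429) = 4.0194.

4.0194


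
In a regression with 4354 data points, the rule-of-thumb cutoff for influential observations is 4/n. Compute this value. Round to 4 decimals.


Cook's distance cutoff = 4/n = 4/4354.
= 0.0009.

0.0009


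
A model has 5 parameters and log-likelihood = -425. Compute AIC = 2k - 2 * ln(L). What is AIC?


AIC = 2k - 2*loglik = 2(5) - 2(-425).
= 10 + 850 = 860.

860


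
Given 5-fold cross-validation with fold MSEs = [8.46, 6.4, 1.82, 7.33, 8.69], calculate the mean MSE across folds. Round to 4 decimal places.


Sum of fold MSEs = 32.7000.
Average = 32.7000 / 5 = 6.5400.

6.5400


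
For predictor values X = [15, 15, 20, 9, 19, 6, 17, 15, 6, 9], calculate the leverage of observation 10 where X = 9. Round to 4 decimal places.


n = 10, xbar = 13.1000.
SXX = sum((xi - xbar)^2) = 242.9000.
h = 1/10 + (9 - 13.1000)^2 / 242.9000 = 0.1692.

0.1692


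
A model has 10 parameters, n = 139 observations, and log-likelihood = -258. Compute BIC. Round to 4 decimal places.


Compute k*ln(n) = 10*ln(139) = 10*4.934474 = 49.344740.
Then -2*loglik = 516.
BIC = 49.344740 + 516 = 565.344740, which rounds to 565.3447.

565.3447


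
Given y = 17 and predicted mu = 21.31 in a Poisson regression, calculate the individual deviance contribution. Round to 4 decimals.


y/mu = 17/21.31 = 0.797748 (approx.), and ln(17/21.31) = -0.225963.
y * ln(y/mu) = 17 * -0.225963 = -3.841371.
y - mu = -4.31.
D = 2 * (-3.841371 - -4.31) = 0.937258, which rounds to 0.9373.

0.9373


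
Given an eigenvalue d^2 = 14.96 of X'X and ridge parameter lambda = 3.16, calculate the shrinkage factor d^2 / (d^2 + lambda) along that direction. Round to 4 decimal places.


Denominator = d^2 + lambda = 14.96 + 3.16 = 18.1200.
Shrinkage = 14.96 / 18.1200 = 0.8256.

0.8256


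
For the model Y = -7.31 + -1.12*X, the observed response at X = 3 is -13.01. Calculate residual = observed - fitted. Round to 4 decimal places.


Compute yhat = -7.31 + (-1.12)(3) = -10.6700.
Residual = actual - predicted = -13.01 - -10.6700 = -2.3400.

-2.3400


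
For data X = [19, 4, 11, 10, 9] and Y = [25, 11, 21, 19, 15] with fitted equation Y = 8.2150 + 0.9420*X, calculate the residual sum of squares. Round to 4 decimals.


For each point, residual = actual - predicted.
Residuals: [-1.1130, -0.9830, 2.4230, 1.3650, -1.6930].
Sum of squared residuals = 12.8055.

12.8055


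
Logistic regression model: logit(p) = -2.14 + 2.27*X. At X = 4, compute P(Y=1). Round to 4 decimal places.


Compute z = -2.14 + (2.27)(4) = 6.9400.
exp(-z) = 0.0010.
P = 1/(1 + 0.0010) = 0.9990.

0.9990


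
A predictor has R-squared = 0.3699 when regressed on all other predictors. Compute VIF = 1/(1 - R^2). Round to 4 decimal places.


Denominator: 1 - 0.3699 = 0.6301.
VIF = 1 / 0.6301 = 1.5870.

1.5870


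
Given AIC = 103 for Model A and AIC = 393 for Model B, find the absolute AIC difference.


Compute |103 - 393| = 290.
Model A has the smaller AIC.

290


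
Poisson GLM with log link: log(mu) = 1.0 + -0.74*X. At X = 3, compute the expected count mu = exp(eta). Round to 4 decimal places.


Compute eta = 1.0 + -0.74 * 3 = -1.2200.
Apply inverse link: mu = e^-1.2200 = 0.2952.

0.2952


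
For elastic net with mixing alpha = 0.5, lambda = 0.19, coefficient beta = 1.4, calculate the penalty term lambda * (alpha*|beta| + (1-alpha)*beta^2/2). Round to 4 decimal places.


Compute:
L1 = 0.5 * 1.4 = 0.7000.
L2 = 0.5 * 1.4^2 / 2 = 0.4900.
Penalty = 0.19 * (0.7000 + 0.4900) = 0.2261.

0.2261


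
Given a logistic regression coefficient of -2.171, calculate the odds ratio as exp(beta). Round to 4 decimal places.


Odds ratio = exp(beta) = exp(-2.171).
= 0.1141.

0.1141


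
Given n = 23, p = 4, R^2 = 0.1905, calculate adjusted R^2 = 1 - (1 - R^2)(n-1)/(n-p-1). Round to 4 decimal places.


Adjusted R^2 = 1 - (1 - R^2) * (n-1)/(n-p-1).
(1 - R^2) = 0.8095.
(n-1)/(n-p-1) = 22/18.
(1 - R^2) * (n-1) = 0.8095 * 22 = 17.8090.
Divide by (n-p-1): 17.8090 / 18 = 0.9894.
Adj R^2 = 1 - 0.9894 = 0.0106.

0.0106


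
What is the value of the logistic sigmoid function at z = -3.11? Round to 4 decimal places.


First, exp(3.1100) = 22.4210.
Then sigma(z) = 1/(1 + 22.4210) = 0.0427.

0.0427


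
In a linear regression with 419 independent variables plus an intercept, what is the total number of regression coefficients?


Including the intercept, the model has 419 predictor coefficients + 1 intercept.
Total = 420.

420


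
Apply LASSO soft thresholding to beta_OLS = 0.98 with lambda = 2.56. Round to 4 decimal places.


|beta_OLS| = 0.98.
lambda = 2.56.
Since |beta| <= lambda, the coefficient is set to 0.
Result = 0.0000.

0.0000


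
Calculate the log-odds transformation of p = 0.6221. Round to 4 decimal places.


1 - p = 0.3779.
p/(1-p) = 1.6462.
logit = ln(1.6462) = 0.4985.

0.4985


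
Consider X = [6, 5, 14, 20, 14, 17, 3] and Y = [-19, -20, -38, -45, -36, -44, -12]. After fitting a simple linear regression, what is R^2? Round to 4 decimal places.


Fit the OLS line: b0 = -8.0000, b1 = -2.0000.
SSres = 26.0000.
SStot = 1063.7143.
R^2 = 1 - 26.0000/1063.7143 = 0.9756.

0.9756


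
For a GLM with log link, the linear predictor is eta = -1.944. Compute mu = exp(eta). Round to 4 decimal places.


mu = exp(eta) = exp(-1.944).
= 0.1431.

0.1431


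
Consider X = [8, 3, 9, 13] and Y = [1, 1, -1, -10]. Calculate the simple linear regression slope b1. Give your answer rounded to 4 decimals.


The sample means are xbar = 8.2500 and ybar = -2.2500.
Compute S_xx = 50.7500 and S_xy = -53.7500.
Slope b1 = S_xy / S_xx = -53.7500 / 50.7500 = -1.0591.

-1.0591


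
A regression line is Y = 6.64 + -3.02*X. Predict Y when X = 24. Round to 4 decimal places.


Predicted value:
Y = 6.64 + (-3.02)(24) = 6.64 + -72.4800 = -65.8400.

-65.8400


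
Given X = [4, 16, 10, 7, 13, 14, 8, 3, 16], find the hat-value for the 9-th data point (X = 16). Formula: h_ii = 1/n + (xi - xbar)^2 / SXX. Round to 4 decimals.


Compute xbar = 10.1111 with n = 9 observations.
SXX = 194.8889.
Leverage = 1/9 + (16 - 10.1111)^2/194.8889 = 0.2891.

0.2891


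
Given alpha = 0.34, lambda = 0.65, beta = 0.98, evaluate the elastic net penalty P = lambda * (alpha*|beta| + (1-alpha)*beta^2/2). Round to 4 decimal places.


alpha * |beta| = 0.34 * 0.98 = 0.3332.
(1-alpha) * beta^2/2 = 0.66 * 0.9604/2 = 0.3169.
Total = 0.65 * (0.3332 + 0.3169) = 0.4226.

0.4226


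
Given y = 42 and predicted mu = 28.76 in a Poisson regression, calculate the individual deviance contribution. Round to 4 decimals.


Compute y*ln(y/mu) = 42*ln(42/28.76) = 42*0.378684 = 15.904728.
y - mu = 13.24.
D = 2*(15.904728 - (13.24)) = 5.329456, which rounds to 5.3295.

5.3295


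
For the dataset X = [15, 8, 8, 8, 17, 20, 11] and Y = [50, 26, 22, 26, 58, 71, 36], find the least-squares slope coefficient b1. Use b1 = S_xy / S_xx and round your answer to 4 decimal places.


Calculate xbar = 12.4286, ybar = 41.2857.
S_xx = 145.7143, S_xy = 552.1429.
Using b1 = S_xy / S_xx = 552.1429 / 145.7143, we get b1 = 3.7892.

3.7892


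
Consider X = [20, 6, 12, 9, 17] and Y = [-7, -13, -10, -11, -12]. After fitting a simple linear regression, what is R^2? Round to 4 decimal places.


Fit the OLS line: b0 = -14.2599, b1 = 0.2859.
SSres = 10.5061.
SStot = 21.2000.
R^2 = 1 - 10.5061/21.2000 = 0.5044.

0.5044


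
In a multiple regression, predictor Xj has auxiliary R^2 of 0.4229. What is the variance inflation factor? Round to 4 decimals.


Denominator: 1 - 0.4229 = 0.5771.
VIF = 1 / 0.5771 = 1.7328.

1.7328


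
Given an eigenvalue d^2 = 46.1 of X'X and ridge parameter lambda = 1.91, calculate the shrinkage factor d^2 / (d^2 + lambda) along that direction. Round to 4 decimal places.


d^2 + lambda = 46.1 + 1.91 = 48.0100.
Shrinkage factor = 46.1/48.0100 = 0.9602.

0.9602


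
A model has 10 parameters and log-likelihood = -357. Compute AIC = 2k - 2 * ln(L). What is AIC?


AIC = 2*10 - 2*(-357).
= 20 + 714 = 734.

734


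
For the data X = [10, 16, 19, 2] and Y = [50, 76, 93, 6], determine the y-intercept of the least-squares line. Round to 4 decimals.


First find the slope: b1 = 5.0444.
Means: xbar = 11.7500, ybar = 56.2500.
b0 = ybar - b1 * xbar = 56.2500 - 5.0444 * 11.7500 = -3.0222.

-3.0222


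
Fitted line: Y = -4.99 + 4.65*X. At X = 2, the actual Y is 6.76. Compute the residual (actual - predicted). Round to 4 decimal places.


Compute yhat = -4.99 + (4.65)(2) = 4.3100.
Residual = actual - predicted = 6.76 - 4.3100 = 2.4500.

2.4500


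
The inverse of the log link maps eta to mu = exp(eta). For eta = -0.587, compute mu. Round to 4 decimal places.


The inverse log link gives:
mu = exp(-0.587) = 0.5560.

0.5560


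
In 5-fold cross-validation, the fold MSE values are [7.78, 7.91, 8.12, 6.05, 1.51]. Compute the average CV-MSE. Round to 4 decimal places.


Add all fold MSEs: 31.3700.
Divide by k = 5: 31.3700/5 = 6.2740.

6.2740


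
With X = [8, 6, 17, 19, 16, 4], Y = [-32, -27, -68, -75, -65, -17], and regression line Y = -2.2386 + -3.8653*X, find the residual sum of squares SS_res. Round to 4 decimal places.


For each point, residual = actual - predicted.
Residuals: [1.1610, -1.5696, -0.0513, 0.6793, -0.9166, 0.6998].
Sum of squared residuals = 5.6055.

5.6055


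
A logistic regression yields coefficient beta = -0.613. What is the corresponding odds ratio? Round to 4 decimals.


The odds ratio is computed as:
OR = e^(-0.613) = 0.5417.

0.5417


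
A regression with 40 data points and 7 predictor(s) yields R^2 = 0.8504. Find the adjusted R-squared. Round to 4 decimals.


Adjusted R^2 = 1 - (1 - R^2) * (n-1)/(n-p-1).
(1 - R^2) = 0.1496.
(n-1)/(n-p-1) = 39/32.
(1 - R^2) * (n-1) = 0.1496 * 39 = 5.8344.
Divide by (n-p-1): 5.8344 / 32 = 0.1823.
Adj R^2 = 1 - 0.1823 = 0.8177.

0.8177


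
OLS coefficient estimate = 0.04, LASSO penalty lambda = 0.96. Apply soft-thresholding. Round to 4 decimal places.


Absolute value: |0.04| = 0.04.
Compare to lambda = 0.96.
Since |beta| <= lambda, the coefficient is set to 0.

0.0000


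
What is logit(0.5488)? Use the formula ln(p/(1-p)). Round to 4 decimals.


1 - p = 0.4512.
p/(1-p) = 1.2163.
logit = ln(1.2163) = 0.1958.

0.1958


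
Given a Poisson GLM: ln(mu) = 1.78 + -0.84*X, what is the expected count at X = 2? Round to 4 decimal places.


Compute eta = 1.78 + -0.84 * 2 = 0.1000.
Apply inverse link: mu = e^0.1000 = 1.1052.

1.1052


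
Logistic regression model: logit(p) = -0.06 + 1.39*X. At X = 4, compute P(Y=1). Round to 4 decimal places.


Compute z = -0.06 + (1.39)(4) = 5.5000.
exp(-z) = 0.0041.
P = 1/(1 + 0.0041) = 0.9959.

0.9959


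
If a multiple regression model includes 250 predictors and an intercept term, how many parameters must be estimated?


Total coefficients = number of predictors + 1 (for the intercept).
= 250 + 1 = 251.

251


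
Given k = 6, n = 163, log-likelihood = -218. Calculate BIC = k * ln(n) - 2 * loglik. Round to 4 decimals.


ln(163) = 5.093750.
k * ln(n) = 6 * 5.093750 = 30.562500.
-2L = 436.
BIC = 30.562500 + 436 = 466.562500, which rounds to 466.5625.

466.5625


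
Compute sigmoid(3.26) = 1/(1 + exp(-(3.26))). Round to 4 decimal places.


Compute exp(-3.2600) = 0.0384.
Sigmoid = 1 / (1 + 0.0384) = 1 / 1.0384 = 0.9630.

0.9630


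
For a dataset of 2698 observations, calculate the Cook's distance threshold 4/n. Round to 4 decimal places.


The threshold is 4/n.
4/2698 = 0.0015.

0.0015


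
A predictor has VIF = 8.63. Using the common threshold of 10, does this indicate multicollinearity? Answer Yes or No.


Check: VIF = 8.63 vs threshold = 10.
Since 8.63 < 10, the answer is No.

No


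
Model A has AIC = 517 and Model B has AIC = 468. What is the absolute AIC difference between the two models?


Absolute difference = |517 - 468| = 49.
The model with lower AIC (B) is preferred.

49


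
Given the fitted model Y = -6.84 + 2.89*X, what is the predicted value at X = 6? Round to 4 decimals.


Plug X = 6 into Y = -6.84 + 2.89*X:
Y = -6.84 + 17.3400 = 10.5000.

10.5000


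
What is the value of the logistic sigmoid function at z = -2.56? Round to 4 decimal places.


Compute exp(2.5600) = 12.9358.
Sigmoid = 1 / (1 + 12.9358) = 1 / 13.9358 = 0.0718.

0.0718


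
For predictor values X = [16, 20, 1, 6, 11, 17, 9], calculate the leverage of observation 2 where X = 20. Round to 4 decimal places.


Mean of X: xbar = 11.4286.
SXX = 269.7143.
For X = 20: h = 1/7 + (20 - 11.4286)^2/269.7143 = 0.4153.

0.4153


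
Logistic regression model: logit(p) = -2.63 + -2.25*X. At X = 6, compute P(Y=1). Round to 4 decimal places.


Linear predictor: z = -2.63 + -2.25 * 6 = -16.1300.
P = 1/(1 + exp(16.1300)) = 1/(1 + 10119754.8781) = 0.0000.

0.0000


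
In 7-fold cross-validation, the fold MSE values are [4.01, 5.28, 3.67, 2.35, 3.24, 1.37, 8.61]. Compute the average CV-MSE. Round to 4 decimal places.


Total MSE across folds = 28.5300.
CV-MSE = 28.5300/7 = 4.0757.

4.0757


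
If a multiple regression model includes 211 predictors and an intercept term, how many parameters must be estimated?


Total coefficients = number of predictors + 1 (for the intercept).
= 211 + 1 = 212.

212


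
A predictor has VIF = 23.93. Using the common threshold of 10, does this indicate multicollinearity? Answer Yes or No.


Check: VIF = 23.93 vs threshold = 10.
Since 23.93 >= 10, the answer is Yes.

Yes


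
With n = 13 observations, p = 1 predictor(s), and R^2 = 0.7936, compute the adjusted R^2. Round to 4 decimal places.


Plug in: Adj R^2 = 1 - (1 - 0.7936) * 12/11.
= 1 - 0.2064 * 12/11
= 1 - 2.4768 / 11
= 1 - 0.2252 = 0.7748.

0.7748


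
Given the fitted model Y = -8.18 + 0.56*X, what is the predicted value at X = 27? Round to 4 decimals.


Substitute X = 27 into the equation:
Y = -8.18 + 0.56 * 27 = -8.18 + 15.1200 = 6.9400.

6.9400


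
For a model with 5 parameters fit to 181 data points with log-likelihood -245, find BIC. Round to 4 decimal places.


k * ln(n) = 5 * ln(181) = 5 * 5.198497 = 25.992485.
-2 * loglik = -2 * (-245) = 490.
BIC = 25.992485 + 490 = 515.992485, which rounds to 515.9925.

515.9925


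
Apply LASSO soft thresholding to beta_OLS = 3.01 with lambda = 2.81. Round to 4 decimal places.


Absolute value: |3.01| = 3.01.
Compare to lambda = 2.81.
Since |beta| > lambda, coefficient = sign(beta)*(|beta| - lambda) = 0.2000.

0.2000


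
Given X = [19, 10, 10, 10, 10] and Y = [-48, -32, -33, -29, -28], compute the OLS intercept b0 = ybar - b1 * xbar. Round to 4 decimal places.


Compute b1 = -1.9444 from the OLS formula.
With xbar = 11.8000 and ybar = -34.0000, the intercept is:
b0 = -34.0000 - -1.9444 * 11.8000 = -11.0556.

-11.0556


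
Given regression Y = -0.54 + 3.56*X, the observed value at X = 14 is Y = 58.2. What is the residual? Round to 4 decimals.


Fitted value at X = 14 is yhat = -0.54 + 3.56*14 = 49.3000.
Residual = 58.2 - 49.3000 = 8.9000.

8.9000


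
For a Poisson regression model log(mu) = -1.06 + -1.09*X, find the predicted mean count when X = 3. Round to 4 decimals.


Linear predictor: eta = -1.06 + (-1.09)(3) = -4.3300.
Expected count: mu = exp(-4.3300) = 0.0132.

0.0132


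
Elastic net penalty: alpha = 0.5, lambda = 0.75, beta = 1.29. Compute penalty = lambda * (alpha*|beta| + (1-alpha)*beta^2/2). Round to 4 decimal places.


L1 component = 0.5 * |1.29| = 0.6450.
L2 component = 0.5 * 1.29^2 / 2 = 0.4160.
Penalty = 0.75 * (0.6450 + 0.4160) = 0.75 * 1.0610 = 0.7958.

0.7958


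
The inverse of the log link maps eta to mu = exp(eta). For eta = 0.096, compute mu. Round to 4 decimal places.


Apply the inverse link:
mu = e^0.096 = 1.1008.

1.1008


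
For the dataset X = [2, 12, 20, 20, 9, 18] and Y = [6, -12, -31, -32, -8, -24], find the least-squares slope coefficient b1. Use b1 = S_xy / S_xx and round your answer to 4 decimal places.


First compute the means: xbar = 13.5000, ybar = -16.8333.
Then S_xx = sum((xi - xbar)^2) = 259.5000.
S_xy = sum((xi - xbar)(yi - ybar)) = -532.5000.
b1 = S_xy / S_xx = -532.5000 / 259.5000 = -2.0520.

-2.0520


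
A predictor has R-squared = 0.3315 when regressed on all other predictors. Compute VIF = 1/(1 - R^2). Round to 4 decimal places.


VIF = 1 / (1 - 0.3315).
= 1 / 0.6685 = 1.4959.

1.4959


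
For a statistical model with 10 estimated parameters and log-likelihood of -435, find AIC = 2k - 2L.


AIC = 2k - 2*loglik = 2(10) - 2(-435).
= 20 + 870 = 890.

890


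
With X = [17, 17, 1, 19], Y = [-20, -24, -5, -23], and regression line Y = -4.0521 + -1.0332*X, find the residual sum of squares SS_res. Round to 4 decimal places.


Predicted values from Y = -4.0521 + -1.0332*X.
Residuals: [1.6165, -2.3835, 0.0853, 0.6829].
SSres = 8.7678.

8.7678


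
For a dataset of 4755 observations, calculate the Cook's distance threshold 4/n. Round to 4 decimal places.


Cook's distance cutoff = 4/n = 4/4755.
= 0.0008.

0.0008


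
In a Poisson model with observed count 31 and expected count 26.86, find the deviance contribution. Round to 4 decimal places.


First: ln(31/26.86) = 0.143349.
Then: 31 * 0.143349 = 4.443819.
y - mu = 31 - 26.86 = 4.14.
D = 2(4.443819 - 4.14) = 0.607638, which rounds to 0.6076.

0.6076


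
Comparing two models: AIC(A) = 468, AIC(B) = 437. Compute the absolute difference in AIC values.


Absolute difference = |468 - 437| = 31.
The model with lower AIC (B) is preferred.

31


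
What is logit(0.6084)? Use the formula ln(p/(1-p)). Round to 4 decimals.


1 - p = 0.3916.
p/(1-p) = 1.5536.
logit = ln(1.5536) = 0.4406.

0.4406


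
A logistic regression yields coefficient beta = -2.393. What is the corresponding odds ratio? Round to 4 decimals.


Odds ratio = exp(beta) = exp(-2.393).
= 0.0914.

0.0914


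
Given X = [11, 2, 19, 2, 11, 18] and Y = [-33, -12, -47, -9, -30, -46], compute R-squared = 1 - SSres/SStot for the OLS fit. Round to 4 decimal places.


After computing the OLS fit (b0=-6.5612, b1=-2.1846):
SSres = 12.1755, SStot = 1317.5000.
R^2 = 1 - 12.1755/1317.5000 = 0.9908.

0.9908


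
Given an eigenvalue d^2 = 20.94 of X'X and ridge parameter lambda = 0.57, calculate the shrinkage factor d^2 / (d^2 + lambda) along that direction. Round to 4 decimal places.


Compute the denominator: 20.94 + 0.57 = 21.5100.
Shrinkage factor = 20.94 / 21.5100 = 0.9735.

0.9735


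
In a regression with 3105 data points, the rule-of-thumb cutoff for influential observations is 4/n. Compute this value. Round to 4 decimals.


Using the rule of thumb:
Threshold = 4 / 3105 = 0.0013.

0.0013


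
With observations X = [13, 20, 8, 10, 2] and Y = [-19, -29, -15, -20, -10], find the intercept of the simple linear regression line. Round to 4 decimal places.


Compute b1 = -1.0342 from the OLS formula.
With xbar = 10.6000 and ybar = -18.6000, the intercept is:
b0 = -18.6000 - -1.0342 * 10.6000 = -7.6370.

-7.6370


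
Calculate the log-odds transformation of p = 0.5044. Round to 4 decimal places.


Compute the odds: 0.5044/0.4956 = 1.0178.
Take the natural log: ln(1.0178) = 0.0176.

0.0176


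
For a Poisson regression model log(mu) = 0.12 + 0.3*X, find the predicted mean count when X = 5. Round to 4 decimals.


eta = 0.12 + 0.3 * 5 = 1.6200.
mu = exp(1.6200) = 5.0531.

5.0531


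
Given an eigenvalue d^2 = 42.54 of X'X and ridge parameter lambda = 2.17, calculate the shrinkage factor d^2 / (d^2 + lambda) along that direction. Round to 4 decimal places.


d^2 + lambda = 42.54 + 2.17 = 44.7100.
Shrinkage factor = 42.54/44.7100 = 0.9515.

0.9515


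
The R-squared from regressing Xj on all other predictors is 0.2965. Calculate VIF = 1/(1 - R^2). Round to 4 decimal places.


VIF = 1 / (1 - 0.2965).
= 1 / 0.7035 = 1.4215.

1.4215


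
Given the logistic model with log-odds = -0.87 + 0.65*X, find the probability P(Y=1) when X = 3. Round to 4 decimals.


Compute z = -0.87 + (0.65)(3) = 1.0800.
exp(-z) = 0.3396.
P = 1/(1 + 0.3396) = 0.7465.

0.7465


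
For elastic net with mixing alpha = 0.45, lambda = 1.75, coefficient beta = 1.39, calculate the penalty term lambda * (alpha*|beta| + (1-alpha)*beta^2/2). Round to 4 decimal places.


alpha * |beta| = 0.45 * 1.39 = 0.6255.
(1-alpha) * beta^2/2 = 0.55 * 1.9321/2 = 0.5313.
Total = 1.75 * (0.6255 + 0.5313) = 2.0244.

2.0244


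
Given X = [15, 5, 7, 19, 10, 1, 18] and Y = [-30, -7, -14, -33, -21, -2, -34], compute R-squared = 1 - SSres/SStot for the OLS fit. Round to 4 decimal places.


After computing the OLS fit (b0=-0.2208, b1=-1.8594):
SSres = 21.8645, SStot = 994.8571.
R^2 = 1 - 21.8645/994.8571 = 0.9780.

0.9780


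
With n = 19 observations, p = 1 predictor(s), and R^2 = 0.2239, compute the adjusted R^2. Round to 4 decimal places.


Adjusted R^2 = 1 - (1 - R^2) * (n-1)/(n-p-1).
(1 - R^2) = 0.7761.
(n-1)/(n-p-1) = 18/17.
(1 - R^2) * (n-1) = 0.7761 * 18 = 13.9698.
Divide by (n-p-1): 13.9698 / 17 = 0.8218.
Adj R^2 = 1 - 0.8218 = 0.1782.

0.1782


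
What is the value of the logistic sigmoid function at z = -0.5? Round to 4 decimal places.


First, exp(0.5000) = 1.6487.
Then sigma(z) = 1/(1 + 1.6487) = 0.3775.

0.3775


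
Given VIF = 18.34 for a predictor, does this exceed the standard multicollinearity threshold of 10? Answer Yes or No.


Compare VIF = 18.34 to the threshold of 10.
18.34 >= 10, so the answer is Yes.

Yes


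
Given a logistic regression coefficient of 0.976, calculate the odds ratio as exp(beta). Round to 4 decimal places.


exp(0.976) = 2.6538.
So the odds ratio is 2.6538.

2.6538


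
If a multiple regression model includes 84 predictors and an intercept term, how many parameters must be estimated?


Each predictor gets one coefficient, plus one intercept.
Total parameters = 84 + 1 = 85.

85


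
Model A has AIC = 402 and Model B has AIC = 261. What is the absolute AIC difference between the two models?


Absolute difference = |402 - 261| = 141.
The model with lower AIC (B) is preferred.

141


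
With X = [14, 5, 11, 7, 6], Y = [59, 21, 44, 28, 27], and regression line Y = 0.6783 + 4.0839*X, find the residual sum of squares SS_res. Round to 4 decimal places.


Compute predicted values, then residuals = yi - yhat_i.
Residuals: [1.1471, -0.0978, -1.6012, -1.2656, 1.8183].
SSres = sum(residual^2) = 8.7972.

8.7972


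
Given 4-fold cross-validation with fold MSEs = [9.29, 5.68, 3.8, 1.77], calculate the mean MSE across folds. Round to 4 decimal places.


Total MSE across folds = 20.5400.
CV-MSE = 20.5400/4 = 5.1350.

5.1350


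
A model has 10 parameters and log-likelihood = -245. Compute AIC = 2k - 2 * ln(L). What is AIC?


AIC = 2*10 - 2*(-245).
= 20 + 490 = 510.

510


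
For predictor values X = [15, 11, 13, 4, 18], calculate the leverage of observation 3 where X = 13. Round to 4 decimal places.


Mean of X: xbar = 12.2000.
SXX = 110.8000.
For X = 13: h = 1/5 + (13 - 12.2000)^2/110.8000 = 0.2058.

0.2058


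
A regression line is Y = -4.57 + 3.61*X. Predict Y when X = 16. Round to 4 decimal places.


Substitute X = 16 into the equation:
Y = -4.57 + 3.61 * 16 = -4.57 + 57.7600 = 53.1900.

53.1900


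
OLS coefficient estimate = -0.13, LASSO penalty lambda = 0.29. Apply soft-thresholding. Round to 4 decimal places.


Absolute value: |-0.13| = 0.13.
Compare to lambda = 0.29.
Since |beta| <= lambda, the coefficient is set to 0.

0.0000


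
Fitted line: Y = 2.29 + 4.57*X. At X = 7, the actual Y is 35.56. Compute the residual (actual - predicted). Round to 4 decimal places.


Predicted = 2.29 + 4.57 * 7 = 34.2800.
Residual = 35.56 - 34.2800 = 1.2800.

1.2800


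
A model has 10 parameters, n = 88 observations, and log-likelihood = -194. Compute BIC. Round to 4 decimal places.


k * ln(n) = 10 * ln(88) = 10 * 4.477337 = 44.773370.
-2 * loglik = -2 * (-194) = 388.
BIC = 44.773370 + 388 = 432.773370, which rounds to 432.7734.

432.7734


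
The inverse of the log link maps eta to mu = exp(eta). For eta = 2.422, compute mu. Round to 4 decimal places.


The inverse log link gives:
mu = exp(2.422) = 11.2684.

11.2684


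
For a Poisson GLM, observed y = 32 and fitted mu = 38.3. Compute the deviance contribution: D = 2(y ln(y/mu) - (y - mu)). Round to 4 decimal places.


y/mu = 32/38.3 = 0.835509 (approx.), and ln(32/38.3) = -0.179714.
y * ln(y/mu) = 32 * -0.179714 = -5.750848.
y - mu = -6.3.
D = 2 * (-5.750848 - -6.3) = 1.098304, which rounds to 1.0983.

1.0983


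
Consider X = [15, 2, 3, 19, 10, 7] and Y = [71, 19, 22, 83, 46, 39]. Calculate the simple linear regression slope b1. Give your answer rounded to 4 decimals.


First compute the means: xbar = 9.3333, ybar = 46.6667.
Then S_xx = sum((xi - xbar)^2) = 225.3333.
S_xy = sum((xi - xbar)(yi - ybar)) = 865.6667.
b1 = S_xy / S_xx = 865.6667 / 225.3333 = 3.8417.

3.8417


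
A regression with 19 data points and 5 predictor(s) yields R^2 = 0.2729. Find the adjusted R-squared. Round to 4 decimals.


Plug in: Adj R^2 = 1 - (1 - 0.2729) * 18/13.
= 1 - 0.7271 * 18/13
= 1 - 13.0878 / 13
= 1 - 1.0068 = -0.0068.

-0.0068


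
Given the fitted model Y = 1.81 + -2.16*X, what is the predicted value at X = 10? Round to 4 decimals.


Predicted value:
Y = 1.81 + (-2.16)(10) = 1.81 + -21.6000 = -19.7900.

-19.7900


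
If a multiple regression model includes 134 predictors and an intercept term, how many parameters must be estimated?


Each predictor gets one coefficient, plus one intercept.
Total parameters = 134 + 1 = 135.

135


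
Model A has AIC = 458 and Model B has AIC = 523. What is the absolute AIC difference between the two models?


Compute |458 - 523| = 65.
Model A has the smaller AIC.

65


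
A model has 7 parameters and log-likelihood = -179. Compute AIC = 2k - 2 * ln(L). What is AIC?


AIC = 2k - 2*loglik = 2(7) - 2(-179).
= 14 + 358 = 372.

372


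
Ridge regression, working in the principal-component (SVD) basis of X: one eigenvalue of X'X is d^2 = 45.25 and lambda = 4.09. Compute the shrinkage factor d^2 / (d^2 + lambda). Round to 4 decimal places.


Denominator = d^2 + lambda = 45.25 + 4.09 = 49.3400.
Shrinkage = 45.25 / 49.3400 = 0.9171.

0.9171


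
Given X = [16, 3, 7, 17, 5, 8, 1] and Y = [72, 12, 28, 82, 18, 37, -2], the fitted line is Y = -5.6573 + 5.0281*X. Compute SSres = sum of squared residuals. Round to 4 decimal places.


Predicted values from Y = -5.6573 + 5.0281*X.
Residuals: [-2.7923, 2.5730, -1.5394, 2.1796, -1.4832, 2.4325, -1.3708].
SSres = 31.5337.

31.5337


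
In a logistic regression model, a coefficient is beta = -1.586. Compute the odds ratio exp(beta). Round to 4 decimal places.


exp(-1.586) = 0.2047.
So the odds ratio is 0.2047.

0.2047


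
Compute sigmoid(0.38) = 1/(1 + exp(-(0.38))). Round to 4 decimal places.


exp(-0.3800) = 0.6839.
1 + exp(-z) = 1.6839.
sigmoid = 1/1.6839 = 0.5939.

0.5939


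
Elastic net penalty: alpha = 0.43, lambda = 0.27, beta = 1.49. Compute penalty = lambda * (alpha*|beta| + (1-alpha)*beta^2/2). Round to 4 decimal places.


Compute:
L1 = 0.43 * 1.49 = 0.6407.
L2 = 0.57 * 1.49^2 / 2 = 0.6327.
Penalty = 0.27 * (0.6407 + 0.6327) = 0.3438.

0.3438


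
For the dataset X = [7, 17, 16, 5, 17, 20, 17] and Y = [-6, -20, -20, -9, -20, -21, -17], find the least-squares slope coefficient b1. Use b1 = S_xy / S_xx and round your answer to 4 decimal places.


First compute the means: xbar = 14.1429, ybar = -16.1429.
Then S_xx = sum((xi - xbar)^2) = 196.8571.
S_xy = sum((xi - xbar)(yi - ybar)) = -197.8571.
b1 = S_xy / S_xx = -197.8571 / 196.8571 = -1.0051.

-1.0051


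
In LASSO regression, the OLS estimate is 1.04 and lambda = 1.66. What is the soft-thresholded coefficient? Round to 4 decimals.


Absolute value: |1.04| = 1.04.
Compare to lambda = 1.66.
Since |beta| <= lambda, the coefficient is set to 0.

0.0000


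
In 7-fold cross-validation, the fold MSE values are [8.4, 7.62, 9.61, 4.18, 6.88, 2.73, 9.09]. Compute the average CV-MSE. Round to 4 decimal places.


Add all fold MSEs: 48.5100.
Divide by k = 7: 48.5100/7 = 6.9300.

6.9300


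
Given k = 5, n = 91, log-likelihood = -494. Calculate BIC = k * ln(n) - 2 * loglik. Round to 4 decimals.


k * ln(n) = 5 * ln(91) = 5 * 4.510860 = 22.554300.
-2 * loglik = -2 * (-494) = 988.
BIC = 22.554300 + 988 = 1010.554300, which rounds to 1010.5543.

1010.5543


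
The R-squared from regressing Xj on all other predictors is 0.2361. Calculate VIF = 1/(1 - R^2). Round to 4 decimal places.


Denominator: 1 - 0.2361 = 0.7639.
VIF = 1 / 0.7639 = 1.3091.

1.3091


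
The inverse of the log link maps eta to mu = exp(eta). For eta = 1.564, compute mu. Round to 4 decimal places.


The inverse log link gives:
mu = exp(1.564) = 4.7779.

4.7779


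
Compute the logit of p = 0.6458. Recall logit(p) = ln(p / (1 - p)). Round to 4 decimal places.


The odds are p/(1-p) = 0.6458 / 0.3542 = 1.8233.
logit(p) = ln(1.8233) = 0.6006.

0.6006


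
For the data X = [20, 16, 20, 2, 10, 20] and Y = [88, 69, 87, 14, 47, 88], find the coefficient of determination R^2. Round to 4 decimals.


Fit the OLS line: b0 = 5.7079, b1 = 4.0767.
SSres = 5.2475.
SStot = 4481.5000.
R^2 = 1 - 5.2475/4481.5000 = 0.9988.

0.9988


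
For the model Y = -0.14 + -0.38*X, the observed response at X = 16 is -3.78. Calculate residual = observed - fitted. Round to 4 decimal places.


Compute yhat = -0.14 + (-0.38)(16) = -6.2200.
Residual = actual - predicted = -3.78 - -6.2200 = 2.4400.

2.4400


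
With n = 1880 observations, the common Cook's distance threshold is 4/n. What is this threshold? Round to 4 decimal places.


Using the rule of thumb:
Threshold = 4 / 1880 = 0.0021.

0.0021


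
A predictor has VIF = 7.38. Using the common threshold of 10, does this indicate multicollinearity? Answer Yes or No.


Check: VIF = 7.38 vs threshold = 10.
Since 7.38 < 10, the answer is No.

No


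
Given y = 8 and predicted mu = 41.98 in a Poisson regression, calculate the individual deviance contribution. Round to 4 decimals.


Compute y*ln(y/mu) = 8*ln(8/41.98) = 8*-1.657752 = -13.262016.
y - mu = -33.98.
D = 2*(-13.262016 - (-33.98)) = 41.435968, which rounds to 41.4360.

41.4360


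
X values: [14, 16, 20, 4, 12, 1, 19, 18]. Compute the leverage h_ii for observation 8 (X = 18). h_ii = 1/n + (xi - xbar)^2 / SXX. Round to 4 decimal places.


Mean of X: xbar = 13.0000.
SXX = 346.0000.
For X = 18: h = 1/8 + (18 - 13.0000)^2/346.0000 = 0.1973.

0.1973


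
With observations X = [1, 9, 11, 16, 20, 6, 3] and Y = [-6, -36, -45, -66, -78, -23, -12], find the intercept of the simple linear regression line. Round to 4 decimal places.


First find the slope: b1 = -3.9295.
Means: xbar = 9.4286, ybar = -38.0000.
b0 = ybar - b1 * xbar = -38.0000 - -3.9295 * 9.4286 = -0.9503.

-0.9503


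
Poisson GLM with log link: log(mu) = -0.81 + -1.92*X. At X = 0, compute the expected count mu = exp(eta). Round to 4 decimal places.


Linear predictor: eta = -0.81 + (-1.92)(0) = -0.8100.
Expected count: mu = exp(-0.8100) = 0.4449.

0.4449


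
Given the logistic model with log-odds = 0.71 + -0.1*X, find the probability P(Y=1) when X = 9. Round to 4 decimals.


Compute z = 0.71 + (-0.1)(9) = -0.1900.
exp(-z) = 1.2092.
P = 1/(1 + 1.2092) = 0.4526.

0.4526


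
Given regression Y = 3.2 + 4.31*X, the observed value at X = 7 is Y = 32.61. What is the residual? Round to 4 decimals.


Predicted = 3.2 + 4.31 * 7 = 33.3700.
Residual = 32.61 - 33.3700 = -0.7600.

-0.7600


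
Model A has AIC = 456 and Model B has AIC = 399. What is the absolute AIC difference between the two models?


|AIC_A - AIC_B| = |456 - 399| = 57.
Model B is preferred (lower AIC).

57


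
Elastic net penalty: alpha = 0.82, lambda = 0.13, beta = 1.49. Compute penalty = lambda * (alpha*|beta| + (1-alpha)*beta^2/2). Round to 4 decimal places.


Compute:
L1 = 0.82 * 1.49 = 1.2218.
L2 = 0.18 * 1.49^2 / 2 = 0.1998.
Penalty = 0.13 * (1.2218 + 0.1998) = 0.1848.

0.1848


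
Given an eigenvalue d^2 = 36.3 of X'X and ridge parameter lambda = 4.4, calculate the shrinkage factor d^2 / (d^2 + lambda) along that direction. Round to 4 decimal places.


Compute the denominator: 36.3 + 4.4 = 40.7000.
Shrinkage factor = 36.3 / 40.7000 = 0.8919.

0.8919


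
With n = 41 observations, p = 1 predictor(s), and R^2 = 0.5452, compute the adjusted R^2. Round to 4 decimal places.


Using the formula:
(1 - 0.5452) = 0.4548.
Multiply by 40/39: 0.4548 * 40 = 18.1920, then 18.1920 / 39 = 0.4665.
Adj R^2 = 1 - 0.4665 = 0.5335.

0.5335


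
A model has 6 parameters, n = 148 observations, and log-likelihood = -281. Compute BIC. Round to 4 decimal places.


k * ln(n) = 6 * ln(148) = 6 * 4.997212 = 29.983272.
-2 * loglik = -2 * (-281) = 562.
BIC = 29.983272 + 562 = 591.983272, which rounds to 591.9833.

591.9833


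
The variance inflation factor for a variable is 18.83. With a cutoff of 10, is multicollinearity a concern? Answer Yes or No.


The threshold is 10.
VIF = 18.83 is >= 10.
Multicollinearity indication: Yes.

Yes


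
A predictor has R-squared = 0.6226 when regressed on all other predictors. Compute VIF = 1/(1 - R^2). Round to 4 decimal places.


Using VIF = 1/(1 - R^2_j):
1 - 0.6226 = 0.3774.
VIF = 2.6497.

2.6497


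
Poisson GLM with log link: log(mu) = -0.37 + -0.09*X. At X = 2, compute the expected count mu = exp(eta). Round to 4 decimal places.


eta = -0.37 + -0.09 * 2 = -0.5500.
mu = exp(-0.5500) = 0.5769.

0.5769


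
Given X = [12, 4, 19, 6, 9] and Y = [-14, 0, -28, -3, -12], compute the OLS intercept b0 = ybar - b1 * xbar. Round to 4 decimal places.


First find the slope: b1 = -1.8551.
Means: xbar = 10.0000, ybar = -11.4000.
b0 = ybar - b1 * xbar = -11.4000 - -1.8551 * 10.0000 = 7.1507.

7.1507


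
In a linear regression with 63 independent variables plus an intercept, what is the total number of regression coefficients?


Total coefficients = number of predictors + 1 (for the intercept).
= 63 + 1 = 64.

64


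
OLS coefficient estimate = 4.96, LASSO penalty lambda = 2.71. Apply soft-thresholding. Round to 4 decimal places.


|beta_OLS| = 4.96.
lambda = 2.71.
Since |beta| > lambda, coefficient = sign(beta)*(|beta| - lambda) = 2.2500.
Result = 2.2500.

2.2500


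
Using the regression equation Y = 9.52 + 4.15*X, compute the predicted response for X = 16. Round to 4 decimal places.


Substitute X = 16 into the equation:
Y = 9.52 + 4.15 * 16 = 9.52 + 66.4000 = 75.9200.

75.9200


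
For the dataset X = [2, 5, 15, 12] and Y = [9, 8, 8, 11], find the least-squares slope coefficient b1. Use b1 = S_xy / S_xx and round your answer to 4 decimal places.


Calculate xbar = 8.5000, ybar = 9.0000.
S_xx = 109.0000, S_xy = 4.0000.
Using b1 = S_xy / S_xx = 4.0000 / 109.0000, we get b1 = 0.0367.

0.0367


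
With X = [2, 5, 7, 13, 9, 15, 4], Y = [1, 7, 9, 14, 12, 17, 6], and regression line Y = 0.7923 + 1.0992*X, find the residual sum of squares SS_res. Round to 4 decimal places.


Predicted values from Y = 0.7923 + 1.0992*X.
Residuals: [-1.9907, 0.7117, 0.5133, -1.0819, 1.3149, -0.2803, 0.8109].
SSres = 8.3685.

8.3685


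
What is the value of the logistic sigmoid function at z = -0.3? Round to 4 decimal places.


exp(0.3000) = 1.3499.
1 + exp(-z) = 2.3499.
sigmoid = 1/2.3499 = 0.4256.

0.4256


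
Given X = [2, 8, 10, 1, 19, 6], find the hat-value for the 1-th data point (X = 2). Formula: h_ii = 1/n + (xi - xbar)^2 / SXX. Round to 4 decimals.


n = 6, xbar = 7.6667.
SXX = sum((xi - xbar)^2) = 213.3333.
h = 1/6 + (2 - 7.6667)^2 / 213.3333 = 0.3172.

0.3172


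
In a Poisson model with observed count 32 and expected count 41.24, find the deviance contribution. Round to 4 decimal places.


First: ln(32/41.24) = -0.253673.
Then: 32 * -0.253673 = -8.117536.
y - mu = 32 - 41.24 = -9.24.
D = 2(-8.117536 - -9.24) = 2.244928, which rounds to 2.2449.

2.2449


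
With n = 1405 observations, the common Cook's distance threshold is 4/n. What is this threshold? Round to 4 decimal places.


Cook's distance cutoff = 4/n = 4/1405.
= 0.0028.

0.0028


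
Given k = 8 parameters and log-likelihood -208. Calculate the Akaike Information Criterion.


Compute:
2k = 2*8 = 16.
-2*loglik = -2*(-208) = 416.
AIC = 16 + 416 = 432.

432


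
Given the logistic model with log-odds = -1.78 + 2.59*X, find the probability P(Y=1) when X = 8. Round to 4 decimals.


Compute z = -1.78 + (2.59)(8) = 18.9400.
exp(-z) = 0.0000.
P = 1/(1 + 0.0000) = 1.0000.

1.0000


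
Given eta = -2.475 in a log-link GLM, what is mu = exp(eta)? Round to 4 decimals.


The inverse log link gives:
mu = exp(-2.475) = 0.0842.

0.0842


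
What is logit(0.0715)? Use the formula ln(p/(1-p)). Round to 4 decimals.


1 - p = 0.9285.
p/(1-p) = 0.0770.
logit = ln(0.0770) = -2.5639.

-2.5639


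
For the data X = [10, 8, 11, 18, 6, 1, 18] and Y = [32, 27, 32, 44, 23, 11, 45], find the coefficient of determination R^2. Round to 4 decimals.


After computing the OLS fit (b0=10.9415, b1=1.9085):
SSres = 10.0778, SStot = 845.7143.
R^2 = 1 - 10.0778/845.7143 = 0.9881.

0.9881


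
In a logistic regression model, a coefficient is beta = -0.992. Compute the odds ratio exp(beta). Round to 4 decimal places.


Odds ratio = exp(beta) = exp(-0.992).
= 0.3708.

0.3708


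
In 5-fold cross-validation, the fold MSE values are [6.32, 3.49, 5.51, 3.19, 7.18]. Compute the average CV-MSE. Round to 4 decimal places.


Add all fold MSEs: 25.6900.
Divide by k = 5: 25.6900/5 = 5.1380.

5.1380


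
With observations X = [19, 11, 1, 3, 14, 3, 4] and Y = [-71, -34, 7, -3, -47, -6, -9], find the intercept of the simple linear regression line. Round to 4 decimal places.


Compute b1 = -4.1170 from the OLS formula.
With xbar = 7.8571 and ybar = -23.2857, the intercept is:
b0 = -23.2857 - -4.1170 * 7.8571 = 9.0621.

9.0621
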